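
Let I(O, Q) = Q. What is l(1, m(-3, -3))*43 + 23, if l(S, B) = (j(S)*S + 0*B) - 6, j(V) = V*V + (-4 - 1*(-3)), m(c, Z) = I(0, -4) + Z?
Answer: -235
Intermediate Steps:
m(c, Z) = -4 + Z
j(V) = -1 + V**2 (j(V) = V**2 + (-4 + 3) = V**2 - 1 = -1 + V**2)
l(S, B) = -6 + S*(-1 + S**2) (l(S, B) = ((-1 + S**2)*S + 0*B) - 6 = (S*(-1 + S**2) + 0) - 6 = S*(-1 + S**2) - 6 = -6 + S*(-1 + S**2))
l(1, m(-3, -3))*43 + 23 = (-6 + 1**3 - 1*1)*43 + 23 = (-6 + 1 - 1)*43 + 23 = -6*43 + 23 = -258 + 23 = -235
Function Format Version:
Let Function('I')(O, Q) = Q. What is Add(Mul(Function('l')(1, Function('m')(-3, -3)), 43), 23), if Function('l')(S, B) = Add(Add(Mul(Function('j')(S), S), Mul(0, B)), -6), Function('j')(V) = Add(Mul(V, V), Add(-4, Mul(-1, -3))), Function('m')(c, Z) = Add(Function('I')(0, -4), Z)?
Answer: -235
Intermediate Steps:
Function('m')(c, Z) = Add(-4, Z)
Function('j')(V) = Add(-1, Pow(V, 2)) (Function('j')(V) = Add(Pow(V, 2), Add(-4, 3)) = Add(Pow(V, 2), -1) = Add(-1, Pow(V, 2)))
Function('l')(S, B) = Add(-6, Mul(S, Add(-1, Pow(S, 2)))) (Function('l')(S, B) = Add(Add(Mul(Add(-1, Pow(S, 2)), S), Mul(0, B)), -6) = Add(Add(Mul(S, Add(-1, Pow(S, 2))), 0), -6) = Add(Mul(S, Add(-1, Pow(S, 2))), -6) = Add(-6, Mul(S, Add(-1, Pow(S, 2)))))
Add(Mul(Function('l')(1, Function('m')(-3, -3)), 43), 23) = Add(Mul(Add(-6, Pow(1, 3), Mul(-1, 1)), 43), 23) = Add(Mul(Add(-6, 1, -1), 43), 23) = Add(Mul(-6, 43), 23) = Add(-258, 23) = -235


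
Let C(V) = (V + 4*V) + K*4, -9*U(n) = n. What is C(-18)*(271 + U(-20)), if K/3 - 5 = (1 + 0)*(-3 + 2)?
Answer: -34426/3 ≈ -11475.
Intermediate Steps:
U(n) = -n/9
K = 12 (K = 15 + 3*((1 + 0)*(-3 + 2)) = 15 + 3*(1*(-1)) = 15 + 3*(-1) = 15 - 3 = 12)
C(V) = 48 + 5*V (C(V) = (V + 4*V) + 12*4 = 5*V + 48 = 48 + 5*V)
C(-18)*(271 + U(-20)) = (48 + 5*(-18))*(271 - 1/9*(-20)) = (48 - 90)*(271 + 20/9) = -42*2459/9 = -34426/3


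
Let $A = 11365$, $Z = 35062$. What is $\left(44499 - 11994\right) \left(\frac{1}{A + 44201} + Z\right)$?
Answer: $\frac{21109343932655}{18522} \approx 1.1397 \cdot 10^{9}$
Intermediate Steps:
$\left(44499 - 11994\right) \left(\frac{1}{A + 44201} + Z\right) = \left(44499 - 11994\right) \left(\frac{1}{11365 + 44201} + 35062\right) = 32505 \left(\frac{1}{55566} + 35062\right) = 32505 \cdot \frac{1948255093}{55566} = \frac{21109343932655}{18522}$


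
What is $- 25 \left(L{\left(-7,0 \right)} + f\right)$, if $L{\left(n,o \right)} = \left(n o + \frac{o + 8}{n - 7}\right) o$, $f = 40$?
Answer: $-1000$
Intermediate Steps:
$L{\left(n,o \right)} = o \left(n o + \frac{8 + o}{-7 + n}\right)$ ($L{\left(n,o \right)} = \left(n o + \frac{8 + o}{-7 + n}\right) o = o \left(n o + \frac{8 + o}{-7 + n}\right)$)
$- 25 \left(L{\left(-7,0 \right)} + f\right) = - 25 \left(\frac{0 \left(8 + 0 + 0 \left(-7\right)^{2} - \left(-49\right) 0\right)}{-7 - 7} + 40\right) = - 25 \left(\frac{0 \left(8 + 0 + 0 \cdot 49 + 0\right)}{-14} + 40\right) = - 25 \left(0 \left(- \frac{1}{14}\right) \left(8 + 0 + 0 + 0\right) + 40\right) = - 25 \left(0 \left(- \frac{1}{14}\right) 8 + 40\right) = - 25 \left(0 + 40\right) = \left(-25\right) 40 = -1000$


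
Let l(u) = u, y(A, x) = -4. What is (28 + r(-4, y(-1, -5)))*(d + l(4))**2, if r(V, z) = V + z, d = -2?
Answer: 80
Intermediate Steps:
(28 + r(-4, y(-1, -5)))*(d + l(4))**2 = (28 + (-4 - 4))*(-2 + 4)**2 = (28 - 8)*2**2 = 20*4 = 80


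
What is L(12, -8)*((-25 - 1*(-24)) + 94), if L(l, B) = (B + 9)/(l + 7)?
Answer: 93/19 ≈ 4.8947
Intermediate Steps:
L(l, B) = (9 + B)/(7 + l)
L(12, -8)*((-25 - 1*(-24)) + 94) = ((9 - 8)/(7 + 12))*((-25 - 1*(-24)) + 94) = (1/19)*((-25 + 24) + 94) = ((1/19)*1)*(-1 + 94) = (1/19)*93 = 93/19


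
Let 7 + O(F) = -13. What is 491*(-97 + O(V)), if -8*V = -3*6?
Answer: -57447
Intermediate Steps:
V = 9/4 (V = -(-3)*6/8 = -1/8*(-18) = 9/4 ≈ 2.2500)
O(F) = -20 (O(F) = -7 - 13 = -20)
491*(-97 + O(V)) = 491*(-97 - 20) = 491*(-117) = -57447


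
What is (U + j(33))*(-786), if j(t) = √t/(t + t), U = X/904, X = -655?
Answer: 257415/452 - 131*√33/11 ≈ 501.09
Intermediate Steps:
U = -655/904 ≈ -0.72456
j(t) = 1/(2*√t) (j(t) = √t/((2*t)) = (1/(2*t))*√t = 1/(2*√t))
(U + j(33))*(-786) = (-655/904 + 1/(2*√33))*(-786) = (-655/904 + (√33/33)/2)*(-786) = (-655/904 + √33/66)*(-786) = 257415/452 - 131*√33/11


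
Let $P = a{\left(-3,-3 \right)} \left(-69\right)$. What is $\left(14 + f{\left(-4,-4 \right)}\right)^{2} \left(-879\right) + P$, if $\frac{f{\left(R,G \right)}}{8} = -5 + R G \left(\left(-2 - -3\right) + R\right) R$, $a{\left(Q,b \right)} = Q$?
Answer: $-2004207693$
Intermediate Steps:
$P = 207$ ($P = \left(-3\right) \left(-69\right) = 207$)
$f{\left(R,G \right)} = -40 + 8 G R^{2} \left(1 + R\right)$ ($f{\left(R,G \right)} = 8 \left(-5 + R G \left(\left(-2 - -3\right) + R\right) R\right) = 8 \left(-5 + G R \left(\left(-2 + 3\right) + R\right) R\right) = 8 \left(-5 + G R \left(1 + R\right) R\right) = 8 \left(-5 + G R R \left(1 + R\right)\right) = 8 \left(-5 + G R^{2} \left(1 + R\right)\right) = -40 + 8 G R^{2} \left(1 + R\right)$)
$\left(14 + f{\left(-4,-4 \right)}\right)^{2} \left(-879\right) + P = \left(14 + \left(-40 + 8 \left(-4\right) \left(-4\right)^{2} + 8 \left(-4\right) \left(-4\right)^{3}\right)\right)^{2} \left(-879\right) + 207 = \left(14 + \left(-40 + 8 \left(-4\right) 16 + 8 \left(-4\right) \left(-64\right)\right)\right)^{2} \left(-879\right) + 207 = \left(14 - -1496\right)^{2} \left(-879\right) + 207 = \left(14 + 1496\right)^{2} \left(-879\right) + 207 = 1510^{2} \left(-879\right) + 207 = 2280100 \left(-879\right) + 207 = -2004207900 + 207 = -2004207693$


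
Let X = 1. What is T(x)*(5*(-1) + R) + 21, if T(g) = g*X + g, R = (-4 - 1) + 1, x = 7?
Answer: -105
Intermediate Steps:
R = -4 (R = -5 + 1 = -4)
T(g) = 2*g (T(g) = g*1 + g = g + g = 2*g)
T(x)*(5*(-1) + R) + 21 = (2*7)*(5*(-1) - 4) + 21 = 14*(-5 - 4) + 21 = 14*(-9) + 21 = -126 + 21 = -105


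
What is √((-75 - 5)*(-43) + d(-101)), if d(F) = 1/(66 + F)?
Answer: √4213965/35 ≈ 58.651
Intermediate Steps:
√((-75 - 5)*(-43) + d(-101)) = √((-75 - 5)*(-43) + 1/(66 - 101)) = √(-80*(-43) + 1/(-35)) = √(3440 - 1/35) = √(120399/35) = √4213965/35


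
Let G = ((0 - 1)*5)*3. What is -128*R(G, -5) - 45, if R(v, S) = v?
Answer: 1875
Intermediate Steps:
G = -15 (G = -1*5*3 = -5*3 = -15)
-128*R(G, -5) - 45 = -128*(-15) - 45 = 1920 - 45 = 1875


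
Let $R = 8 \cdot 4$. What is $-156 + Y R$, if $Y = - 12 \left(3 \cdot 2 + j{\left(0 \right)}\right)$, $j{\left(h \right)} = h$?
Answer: $-2460$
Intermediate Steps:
$R = 32$
$Y = -72$ ($Y = - 12 \left(3 \cdot 2 + 0\right) = - 12 \left(6 + 0\right) = \left(-12\right) 6 = -72$)
$-156 + Y R = -156 - 2304 = -2460$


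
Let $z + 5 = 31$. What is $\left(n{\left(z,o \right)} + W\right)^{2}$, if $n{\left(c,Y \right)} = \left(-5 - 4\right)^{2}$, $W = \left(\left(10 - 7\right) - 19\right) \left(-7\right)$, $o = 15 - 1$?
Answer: $37249$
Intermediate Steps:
$z = 26$ ($z = -5 + 31 = 26$)
$o = 14$ ($o = 15 - 1 = 14$)
$W = 112$ ($W = \left(\left(10 - 7\right) - 19\right) \left(-7\right) = \left(3 - 19\right) \left(-7\right) = \left(-16\right) \left(-7\right) = 112$)
$n{\left(c,Y \right)} = 81$ ($n{\left(c,Y \right)} = \left(-9\right)^{2} = 81$)
$\left(n{\left(z,o \right)} + W\right)^{2} = \left(81 + 112\right)^{2} = 193^{2} = 37249$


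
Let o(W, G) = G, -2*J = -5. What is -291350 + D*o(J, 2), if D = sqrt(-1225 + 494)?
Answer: -291350 + 2*I*sqrt(731) ≈ -2.9135e+5 + 54.074*I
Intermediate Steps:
J = 5/2 (J = -1/2*(-5) = 5/2 ≈ 2.5000)
D = I*sqrt(731) (D = sqrt(-731) = I*sqrt(731) ≈ 27.037*I)
-291350 + D*o(J, 2) = -291350 + (I*sqrt(731))*2 = -291350 + 2*I*sqrt(731)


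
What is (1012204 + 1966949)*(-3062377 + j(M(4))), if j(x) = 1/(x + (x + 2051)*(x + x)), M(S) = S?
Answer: -150023374618163211/16444 ≈ -9.1233e+12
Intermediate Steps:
j(x) = 1/(x + 2*x*(2051 + x)) (j(x) = 1/(x + (2051 + x)*(2*x)) = 1/(x + 2*x*(2051 + x)))
(1012204 + 1966949)*(-3062377 + j(M(4))) = (1012204 + 1966949)*(-3062377 + 1/(4*(4103 + 2*4))) = 2979153*(-3062377 + 1/(4*(4103 + 8))) = 2979153*(-3062377 + (¼)/4111) = 2979153*(-3062377 + (¼)*(1/4111)) = 2979153*(-3062377 + 1/16444) = 2979153*(-50357727387/16444) = -150023374618163211/16444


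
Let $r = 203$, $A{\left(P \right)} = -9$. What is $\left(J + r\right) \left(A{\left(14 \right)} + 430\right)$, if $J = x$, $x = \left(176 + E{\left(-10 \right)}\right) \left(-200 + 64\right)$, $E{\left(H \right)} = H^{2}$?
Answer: $-15717193$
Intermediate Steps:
$x = -37536$ ($x = \left(176 + \left(-10\right)^{2}\right) \left(-200 + 64\right) = \left(176 + 100\right) \left(-136\right) = 276 \left(-136\right) = -37536$)
$J = -37536$
$\left(J + r\right) \left(A{\left(14 \right)} + 430\right) = \left(-37536 + 203\right) \left(-9 + 430\right) = \left(-37333\right) 421 = -15717193$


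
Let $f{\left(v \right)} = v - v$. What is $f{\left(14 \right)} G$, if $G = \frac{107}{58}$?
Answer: $0$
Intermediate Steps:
$f{\left(v \right)} = 0$
$G = \frac{107}{58}$ ($G = 107 \cdot \frac{1}{58} = \frac{107}{58} \approx 1.8448$)
$f{\left(14 \right)} G = 0 \cdot \frac{107}{58} = 0$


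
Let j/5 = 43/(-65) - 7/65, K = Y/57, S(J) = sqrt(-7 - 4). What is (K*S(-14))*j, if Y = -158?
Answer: 7900*I*sqrt(11)/741 ≈ 35.359*I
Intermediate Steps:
S(J) = I*sqrt(11) (S(J) = sqrt(-11) = I*sqrt(11))
K = -158/57 ≈ -2.7719
j = -50/13 (j = 5*(43/(-65) - 7/65) = 5*(43*(-1/65) - 7*1/65) = 5*(-43/65 - 7/65) = 5*(-10/13) = -50/13 ≈ -3.8462)
(K*S(-14))*j = -158*I*sqrt(11)/57*(-50/13) = 7900*I*sqrt(11)/741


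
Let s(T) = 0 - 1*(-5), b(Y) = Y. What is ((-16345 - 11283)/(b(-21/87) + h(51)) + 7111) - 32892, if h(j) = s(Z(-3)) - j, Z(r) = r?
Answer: -33771109/1341 ≈ -25184.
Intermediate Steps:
s(T) = 5 (s(T) = 0 + 5 = 5)
h(j) = 5 - j
((-16345 - 11283)/(b(-21/87) + h(51)) + 7111) - 32892 = ((-16345 - 11283)/(-21/87 + (5 - 1*51)) + 7111) - 32892 = (-27628/(-21*1/87 + (5 - 51)) + 7111) - 32892 = (-27628/(-7/29 - 46) + 7111) - 32892 = (-27628/(-1341/29) + 7111) - 32892 = (-27628*(-29/1341) + 7111) - 32892 = (801212/1341 + 7111) - 32892 = 10337063/1341 - 32892 = -33771109/1341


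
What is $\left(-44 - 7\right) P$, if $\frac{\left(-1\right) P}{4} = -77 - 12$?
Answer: $-18156$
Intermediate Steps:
$P = 356$ ($P = - 4 \left(-77 - 12\right) = \left(-4\right) \left(-89\right) = 356$)
$\left(-44 - 7\right) P = \left(-44 - 7\right) 356 = \left(-51\right) 356 = -18156$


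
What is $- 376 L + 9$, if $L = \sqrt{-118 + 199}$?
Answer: $-3375$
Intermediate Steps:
$L = 9$ ($L = \sqrt{81} = 9$)
$- 376 L + 9 = \left(-376\right) 9 + 9 = -3384 + 9 = -3375$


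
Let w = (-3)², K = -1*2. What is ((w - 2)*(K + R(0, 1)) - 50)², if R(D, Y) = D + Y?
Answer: 3249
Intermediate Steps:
K = -2
w = 9
((w - 2)*(K + R(0, 1)) - 50)² = ((9 - 2)*(-2 + (0 + 1)) - 50)² = (7*(-2 + 1) - 50)² = (7*(-1) - 50)² = (-7 - 50)² = (-57)² = 3249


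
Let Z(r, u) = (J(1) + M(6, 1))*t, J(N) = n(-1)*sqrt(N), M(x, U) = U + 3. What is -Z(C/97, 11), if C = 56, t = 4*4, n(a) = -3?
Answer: -16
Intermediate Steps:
M(x, U) = 3 + U
t = 16
J(N) = -3*sqrt(N)
Z(r, u) = 16 (Z(r, u) = (-3*sqrt(1) + (3 + 1))*16 = (-3*1 + 4)*16 = (-3 + 4)*16 = 1*16 = 16)
-Z(C/97, 11) = -1*16 = -16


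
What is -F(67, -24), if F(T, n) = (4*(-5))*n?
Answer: -480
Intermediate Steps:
F(T, n) = -20*n
-F(67, -24) = -(-20)*(-24) = -1*480 = -480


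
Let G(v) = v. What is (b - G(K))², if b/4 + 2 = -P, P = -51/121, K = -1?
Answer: 413449/14641 ≈ 28.239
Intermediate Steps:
P = -51/121 (P = -51*1/121 = -51/121 ≈ -0.42149)
b = -764/121 (b = -8 + 4*(-1*(-51/121)) = -8 + 4*(51/121) = -8 + 204/121 = -764/121 ≈ -6.3140)
(b - G(K))² = (-764/121 - 1*(-1))² = (-764/121 + 1)² = (-643/121)² = 413449/14641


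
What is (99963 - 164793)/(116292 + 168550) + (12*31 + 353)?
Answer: 103222810/142421 ≈ 724.77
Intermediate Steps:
(99963 - 164793)/(116292 + 168550) + (12*31 + 353) = -64830/284842 + (372 + 353) = -64830*1/284842 + 725 = -32415/142421 + 725 = 103222810/142421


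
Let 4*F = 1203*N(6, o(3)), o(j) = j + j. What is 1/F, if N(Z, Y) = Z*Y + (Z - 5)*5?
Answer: 4/49323 ≈ 8.1098e-5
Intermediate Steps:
o(j) = 2*j
N(Z, Y) = -25 + 5*Z + Y*Z (N(Z, Y) = Y*Z + (-5 + Z)*5 = Y*Z + (-25 + 5*Z) = -25 + 5*Z + Y*Z)
F = 49323/4 (F = (1203*(-25 + 5*6 + (2*3)*6))/4 = (1203*(-25 + 30 + 6*6))/4 = (1203*(-25 + 30 + 36))/4 = (1203*41)/4 = (¼)*49323 = 49323/4 ≈ 12331.)
1/F = 1/(49323/4) = 4/49323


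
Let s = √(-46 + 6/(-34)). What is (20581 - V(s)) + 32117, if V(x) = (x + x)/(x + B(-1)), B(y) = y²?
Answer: 21131113/401 - I*√13345/401 ≈ 52696.0 - 0.28808*I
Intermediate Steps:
s = I*√13345/17 (s = √(-46 + 6*(-1/34)) = √(-46 - 3/17) = √(-785/17) = I*√13345/17 ≈ 6.7953*I)
V(x) = 2*x/(1 + x) (V(x) = (x + x)/(x + (-1)²) = (2*x)/(x + 1) = (2*x)/(1 + x) = 2*x/(1 + x))
(20581 - V(s)) + 32117 = (20581 - 2*I*√13345/17/(1 + I*√13345/17)) + 32117 = (20581 - 2*I*√13345/(17*(1 + I*√13345/17))) + 32117 = 52698 - 2*I*√13345/(17*(1 + I*√13345/17))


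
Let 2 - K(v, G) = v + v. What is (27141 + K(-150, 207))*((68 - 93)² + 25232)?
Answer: 709593651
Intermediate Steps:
K(v, G) = 2 - 2*v (K(v, G) = 2 - (v + v) = 2 - 2*v)
(27141 + K(-150, 207))*((68 - 93)² + 25232) = (27141 + (2 - 2*(-150)))*((68 - 93)² + 25232) = (27141 + (2 + 300))*((-25)² + 25232) = (27141 + 302)*(625 + 25232) = 27443*25857 = 709593651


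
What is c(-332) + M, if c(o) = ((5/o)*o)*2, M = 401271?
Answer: 401281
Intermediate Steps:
c(o) = 10 (c(o) = 5*2 = 10)
c(-332) + M = 10 + 401271 = 401281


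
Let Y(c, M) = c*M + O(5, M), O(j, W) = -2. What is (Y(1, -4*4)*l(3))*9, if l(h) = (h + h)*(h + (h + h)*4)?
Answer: -26244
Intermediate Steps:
Y(c, M) = -2 + M*c (Y(c, M) = c*M - 2 = M*c - 2 = -2 + M*c)
l(h) = 18*h**2 (l(h) = (2*h)*(h + (2*h)*4) = (2*h)*(h + 8*h) = (2*h)*(9*h) = 18*h**2)
(Y(1, -4*4)*l(3))*9 = ((-2 - 4*4*1)*(18*3**2))*9 = ((-2 - 16*1)*(18*9))*9 = ((-2 - 16)*162)*9 = -18*162*9 = -2916*9 = -26244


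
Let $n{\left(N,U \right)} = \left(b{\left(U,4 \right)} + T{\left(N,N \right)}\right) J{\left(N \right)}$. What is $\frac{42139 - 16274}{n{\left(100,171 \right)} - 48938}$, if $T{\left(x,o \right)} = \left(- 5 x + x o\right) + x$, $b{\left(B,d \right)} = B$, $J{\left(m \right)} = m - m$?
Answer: $- \frac{25865}{48938} \approx -0.52853$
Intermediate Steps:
$J{\left(m \right)} = 0$
$T{\left(x,o \right)} = - 4 x + o x$ ($T{\left(x,o \right)} = \left(- 5 x + o x\right) + x = - 4 x + o x$)
$n{\left(N,U \right)} = 0$ ($n{\left(N,U \right)} = \left(U + N \left(-4 + N\right)\right) 0 = 0$)
$\frac{42139 - 16274}{n{\left(100,171 \right)} - 48938} = \frac{42139 - 16274}{0 - 48938} = \frac{25865}{-48938} = 25865 \left(- \frac{1}{48938}\right) = - \frac{25865}{48938}$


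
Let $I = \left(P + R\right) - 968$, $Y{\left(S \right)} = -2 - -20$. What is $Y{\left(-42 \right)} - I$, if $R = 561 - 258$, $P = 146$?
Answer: $537$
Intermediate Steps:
$Y{\left(S \right)} = 18$ ($Y{\left(S \right)} = -2 + 20 = 18$)
$R = 303$
$I = -519$ ($I = \left(146 + 303\right) - 968 = 449 - 968 = -519$)
$Y{\left(-42 \right)} - I = 18 - -519 = 18 + 519 = 537$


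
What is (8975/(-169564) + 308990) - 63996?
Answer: 41542153641/169564 ≈ 2.4499e+5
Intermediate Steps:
(8975/(-169564) + 308990) - 63996 = (8975*(-1/169564) + 308990) - 63996 = (-8975/169564 + 308990) - 63996 = 52393571385/169564 - 63996 = 41542153641/169564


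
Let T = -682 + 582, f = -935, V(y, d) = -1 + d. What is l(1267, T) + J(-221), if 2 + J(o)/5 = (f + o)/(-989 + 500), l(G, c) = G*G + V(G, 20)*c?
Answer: 784058111/489 ≈ 1.6034e+6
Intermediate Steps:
T = -100
l(G, c) = G**2 + 19*c (l(G, c) = G*G + (-1 + 20)*c = G**2 + 19*c)
J(o) = -215/489 - 5*o/489 (J(o) = -10 + 5*((-935 + o)/(-989 + 500)) = -10 + 5*((-935 + o)/(-489)) = -10 + 5*((-935 + o)*(-1/489)) = -10 + 5*(935/489 - o/489) = -10 + (4675/489 - 5*o/489) = -215/489 - 5*o/489)
l(1267, T) + J(-221) = (1267**2 + 19*(-100)) + (-215/489 - 5/489*(-221)) = (1605289 - 1900) + (-215/489 + 1105/489) = 1603389 + 890/489 = 784058111/489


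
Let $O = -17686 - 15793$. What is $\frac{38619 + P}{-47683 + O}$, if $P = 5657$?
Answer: $- \frac{22138}{40581} \approx -0.54553$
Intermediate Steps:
$O = -33479$
$\frac{38619 + P}{-47683 + O} = \frac{38619 + 5657}{-47683 - 33479} = \frac{44276}{-81162} = 44276 \left(- \frac{1}{81162}\right) = - \frac{22138}{40581}$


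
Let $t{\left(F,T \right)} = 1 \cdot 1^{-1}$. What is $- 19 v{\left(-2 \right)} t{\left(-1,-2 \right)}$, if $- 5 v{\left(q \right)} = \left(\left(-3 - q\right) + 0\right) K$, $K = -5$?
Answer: $19$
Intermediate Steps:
$v{\left(q \right)} = -3 - q$ ($v{\left(q \right)} = - \frac{\left(\left(-3 - q\right) + 0\right) \left(-5\right)}{5} = - \frac{\left(-3 - q\right) \left(-5\right)}{5} = - \frac{15 + 5 q}{5} = -3 - q$)
$t{\left(F,T \right)} = 1$ ($t{\left(F,T \right)} = 1 \cdot 1 = 1$)
$- 19 v{\left(-2 \right)} t{\left(-1,-2 \right)} = - 19 \left(-3 - -2\right) 1 = - 19 \left(-3 + 2\right) 1 = \left(-19\right) \left(-1\right) 1 = 19 \cdot 1 = 19$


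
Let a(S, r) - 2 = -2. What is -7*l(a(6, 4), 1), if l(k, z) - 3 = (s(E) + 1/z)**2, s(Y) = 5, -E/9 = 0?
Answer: -273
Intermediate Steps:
E = 0 (E = -9*0 = 0)
a(S, r) = 0 (a(S, r) = 2 - 2 = 0)
l(k, z) = 3 + (5 + 1/z)**2
-7*l(a(6, 4), 1) = -7*(28 + 1**(-2) + 10/1) = -7*(28 + 1 + 10*1) = -7*(28 + 1 + 10) = -7*39 = -273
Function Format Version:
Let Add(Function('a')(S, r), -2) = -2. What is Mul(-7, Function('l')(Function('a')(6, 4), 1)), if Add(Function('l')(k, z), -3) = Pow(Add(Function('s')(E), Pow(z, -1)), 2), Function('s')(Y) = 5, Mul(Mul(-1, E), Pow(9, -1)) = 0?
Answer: -273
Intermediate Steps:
E = 0 (E = Mul(-9, 0) = 0)
Function('a')(S, r) = 0 (Function('a')(S, r) = Add(2, -2) = 0)
Function('l')(k, z) = Add(3, Pow(Add(5, Pow(z, -1)), 2))
Mul(-7, Function('l')(Function('a')(6, 4), 1)) = Mul(-7, Add(28, Pow(1, -2), Mul(10, Pow(1, -1)))) = Mul(-7, Add(28, 1, Mul(10, 1))) = Mul(-7, Add(28, 1, 10)) = Mul(-7, 39) = -273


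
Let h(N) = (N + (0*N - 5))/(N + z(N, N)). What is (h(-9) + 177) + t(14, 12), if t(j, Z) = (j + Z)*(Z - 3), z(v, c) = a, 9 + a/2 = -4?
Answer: 2057/5 ≈ 411.40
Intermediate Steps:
a = -26 (a = -18 + 2*(-4) = -18 - 8 = -26)
z(v, c) = -26
h(N) = (-5 + N)/(-26 + N) (h(N) = (N + (0*N - 5))/(N - 26) = (N + (0 - 5))/(-26 + N) = (N - 5)/(-26 + N) = (-5 + N)/(-26 + N))
t(j, Z) = (-3 + Z)*(Z + j) (t(j, Z) = (Z + j)*(-3 + Z) = (-3 + Z)*(Z + j))
(h(-9) + 177) + t(14, 12) = ((-5 - 9)/(-26 - 9) + 177) + (12² - 3*12 - 3*14 + 12*14) = (-14/(-35) + 177) + (144 - 36 - 42 + 168) = (-1/35*(-14) + 177) + 234 = (⅖ + 177) + 234 = 887/5 + 234 = 2057/5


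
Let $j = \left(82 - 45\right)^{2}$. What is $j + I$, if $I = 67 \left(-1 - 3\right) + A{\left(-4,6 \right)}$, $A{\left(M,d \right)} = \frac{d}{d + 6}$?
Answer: $\frac{2203}{2} \approx 1101.5$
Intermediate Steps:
$A{\left(M,d \right)} = \frac{d}{6 + d}$
$I = - \frac{535}{2}$ ($I = 67 \left(-1 - 3\right) + \frac{6}{6 + 6} = 67 \left(-1 - 3\right) + \frac{6}{12} = 67 \left(-4\right) + 6 \cdot \frac{1}{12} = -268 + \frac{1}{2} = - \frac{535}{2} \approx -267.5$)
$j = 1369$ ($j = 37^{2} = 1369$)
$j + I = 1369 - \frac{535}{2} = \frac{2203}{2}$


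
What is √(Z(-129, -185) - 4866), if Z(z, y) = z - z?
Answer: I*√4866 ≈ 69.757*I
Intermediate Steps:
Z(z, y) = 0
√(Z(-129, -185) - 4866) = √(0 - 4866) = √(-4866) = I*√4866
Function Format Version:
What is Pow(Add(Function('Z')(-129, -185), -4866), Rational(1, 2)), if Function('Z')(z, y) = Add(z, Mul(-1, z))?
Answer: Mul(I, Pow(4866, Rational(1, 2))) ≈ Mul(69.757, I)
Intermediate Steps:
Function('Z')(z, y) = 0
Pow(Add(Function('Z')(-129, -185), -4866), Rational(1, 2)) = Pow(Add(0, -4866), Rational(1, 2)) = Pow(-4866, Rational(1, 2)) = Mul(I, Pow(4866, Rational(1, 2)))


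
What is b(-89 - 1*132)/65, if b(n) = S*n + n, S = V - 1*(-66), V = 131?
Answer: -3366/5 ≈ -673.20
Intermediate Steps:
S = 197 (S = 131 - 1*(-66) = 131 + 66 = 197)
b(n) = 198*n (b(n) = 197*n + n = 198*n)
b(-89 - 1*132)/65 = (198*(-89 - 1*132))/65 = (198*(-89 - 132))*(1/65) = (198*(-221))*(1/65) = -43758*1/65 = -3366/5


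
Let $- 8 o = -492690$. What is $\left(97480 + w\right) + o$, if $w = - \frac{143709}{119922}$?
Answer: $\frac{12716932749}{79948} \approx 1.5907 \cdot 10^{5}$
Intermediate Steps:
$o = \frac{246345}{4}$ ($o = \left(- \frac{1}{8}\right) \left(-492690\right) = \frac{246345}{4} \approx 61586.0$)
$w = - \frac{47903}{39974}$ ($w = \left(-143709\right) \frac{1}{119922} = - \frac{47903}{39974} \approx -1.1984$)
$\left(97480 + w\right) + o = \left(97480 - \frac{47903}{39974}\right) + \frac{246345}{4} = \frac{3896617617}{39974} + \frac{246345}{4} = \frac{12716932749}{79948}$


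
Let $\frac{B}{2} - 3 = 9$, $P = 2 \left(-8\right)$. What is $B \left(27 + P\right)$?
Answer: $264$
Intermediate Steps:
$P = -16$
$B = 24$ ($B = 6 + 2 \cdot 9 = 6 + 18 = 24$)
$B \left(27 + P\right) = 24 \left(27 - 16\right) = 24 \cdot 11 = 264$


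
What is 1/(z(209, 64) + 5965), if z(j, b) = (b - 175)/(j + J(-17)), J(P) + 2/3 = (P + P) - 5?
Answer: 508/3029887 ≈ 0.00016766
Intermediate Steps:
J(P) = -17/3 + 2*P (J(P) = -⅔ + ((P + P) - 5) = -⅔ + (2*P - 5) = -⅔ + (-5 + 2*P) = -17/3 + 2*P)
z(j, b) = (-175 + b)/(-119/3 + j) (z(j, b) = (b - 175)/(j + (-17/3 + 2*(-17))) = (-175 + b)/(j + (-17/3 - 34)) = (-175 + b)/(j - 119/3) = (-175 + b)/(-119/3 + j))
1/(z(209, 64) + 5965) = 1/(3*(-175 + 64)/(-119 + 3*209) + 5965) = 1/(3*(-111)/(-119 + 627) + 5965) = 1/(3*(-111)/508 + 5965) = 1/(3*(1/508)*(-111) + 5965) = 1/(-333/508 + 5965) = 1/(3029887/508) = 508/3029887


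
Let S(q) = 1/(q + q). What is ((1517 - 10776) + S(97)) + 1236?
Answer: -1556461/194 ≈ -8023.0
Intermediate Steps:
S(q) = 1/(2*q)
((1517 - 10776) + S(97)) + 1236 = ((1517 - 10776) + (½)/97) + 1236 = (-9259 + (½)*(1/97)) + 1236 = (-9259 + 1/194) + 1236 = -1796245/194 + 1236 = -1556461/194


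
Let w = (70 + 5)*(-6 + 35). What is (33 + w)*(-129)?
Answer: -284832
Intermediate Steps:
w = 2175 (w = 75*29 = 2175)
(33 + w)*(-129) = (33 + 2175)*(-129) = 2208*(-129) = -284832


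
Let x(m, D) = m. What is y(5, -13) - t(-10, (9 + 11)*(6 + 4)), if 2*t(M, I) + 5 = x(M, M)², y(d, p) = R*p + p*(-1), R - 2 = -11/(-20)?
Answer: -1353/20 ≈ -67.650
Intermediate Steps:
R = 51/20 (R = 2 - 11/(-20) = 2 - 11*(-1/20) = 2 + 11/20 = 51/20 ≈ 2.5500)
y(d, p) = 31*p/20 (y(d, p) = 51*p/20 + p*(-1) = 51*p/20 - p = 31*p/20)
t(M, I) = -5/2 + M²/2
y(5, -13) - t(-10, (9 + 11)*(6 + 4)) = (31/20)*(-13) - (-5/2 + (½)*(-10)²) = -403/20 - (-5/2 + (½)*100) = -403/20 - (-5/2 + 50) = -403/20 - 1*95/2 = -403/20 - 95/2 = -1353/20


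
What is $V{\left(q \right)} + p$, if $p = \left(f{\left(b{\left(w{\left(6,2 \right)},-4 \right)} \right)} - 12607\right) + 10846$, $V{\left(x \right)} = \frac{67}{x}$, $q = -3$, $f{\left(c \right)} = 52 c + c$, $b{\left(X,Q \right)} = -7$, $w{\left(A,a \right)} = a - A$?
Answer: $- \frac{6463}{3} \approx -2154.3$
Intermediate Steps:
$f{\left(c \right)} = 53 c$
$p = -2132$ ($p = \left(53 \left(-7\right) - 12607\right) + 10846 = \left(-371 - 12607\right) + 10846 = -12978 + 10846 = -2132$)
$V{\left(q \right)} + p = \frac{67}{-3} - 2132 = 67 \left(- \frac{1}{3}\right) - 2132 = - \frac{67}{3} - 2132 = - \frac{6463}{3}$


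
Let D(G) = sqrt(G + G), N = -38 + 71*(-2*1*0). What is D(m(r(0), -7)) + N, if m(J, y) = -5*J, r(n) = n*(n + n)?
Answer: -38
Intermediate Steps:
N = -38 (N = -38 + 71*(-2*0) = -38 + 71*0 = -38 + 0 = -38)
r(n) = 2*n**2 (r(n) = n*(2*n) = 2*n**2)
D(G) = sqrt(2)*sqrt(G) (D(G) = sqrt(2*G) = sqrt(2)*sqrt(G))
D(m(r(0), -7)) + N = sqrt(2)*sqrt(-10*0**2) - 38 = sqrt(2)*sqrt(-10*0) - 38 = sqrt(2)*sqrt(-5*0) - 38 = sqrt(2)*sqrt(0) - 38 = sqrt(2)*0 - 38 = 0 - 38 = -38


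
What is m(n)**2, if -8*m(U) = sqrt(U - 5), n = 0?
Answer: -5/64 ≈ -0.078125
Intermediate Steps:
m(U) = -sqrt(-5 + U)/8 (m(U) = -sqrt(U - 5)/8 = -sqrt(-5 + U)/8)
m(n)**2 = (-sqrt(-5 + 0)/8)**2 = (-I*sqrt(5)/8)**2 = -5/64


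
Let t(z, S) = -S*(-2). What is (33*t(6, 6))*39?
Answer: 15444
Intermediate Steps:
t(z, S) = 2*S
(33*t(6, 6))*39 = (33*(2*6))*39 = (33*12)*39 = 396*39 = 15444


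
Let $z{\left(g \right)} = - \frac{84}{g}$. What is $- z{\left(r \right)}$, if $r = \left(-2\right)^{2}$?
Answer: $21$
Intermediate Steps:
$r = 4$
$- z{\left(r \right)} = - \frac{-84}{4} = \left(-1\right) \left(-21\right) = 21$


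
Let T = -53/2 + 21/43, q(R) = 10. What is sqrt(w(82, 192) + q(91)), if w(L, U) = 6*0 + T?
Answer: 9*I*sqrt(1462)/86 ≈ 4.0014*I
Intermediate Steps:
T = -2237/86 (T = -53*1/2 + 21*(1/43) = -53/2 + 21/43 = -2237/86 ≈ -26.012)
w(L, U) = -2237/86 (w(L, U) = 6*0 - 2237/86 = 0 - 2237/86 = -2237/86)
sqrt(w(82, 192) + q(91)) = sqrt(-2237/86 + 10) = sqrt(-1377/86) = 9*I*sqrt(1462)/86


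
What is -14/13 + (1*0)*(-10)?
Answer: -14/13 ≈ -1.0769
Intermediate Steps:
-14/13 + (1*0)*(-10) = -14*1/13 + 0*(-10) = -14/13 + 0 = -14/13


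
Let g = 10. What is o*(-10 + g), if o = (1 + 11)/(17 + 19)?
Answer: 0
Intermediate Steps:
o = ⅓ (o = 12/36 = 12*(1/36) = ⅓ ≈ 0.33333)
o*(-10 + g) = (-10 + 10)/3 = (⅓)*0 = 0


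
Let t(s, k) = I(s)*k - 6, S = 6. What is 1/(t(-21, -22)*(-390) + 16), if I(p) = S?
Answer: 1/53836 ≈ 1.8575e-5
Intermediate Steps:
I(p) = 6
t(s, k) = -6 + 6*k (t(s, k) = 6*k - 6 = -6 + 6*k)
1/(t(-21, -22)*(-390) + 16) = 1/((-6 + 6*(-22))*(-390) + 16) = 1/((-6 - 132)*(-390) + 16) = 1/(-138*(-390) + 16) = 1/(53820 + 16) = 1/53836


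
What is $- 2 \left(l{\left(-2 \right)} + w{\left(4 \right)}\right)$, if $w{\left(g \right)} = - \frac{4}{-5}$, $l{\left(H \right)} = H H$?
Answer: $- \frac{48}{5} \approx -9.6$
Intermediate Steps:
$l{\left(H \right)} = H^{2}$
$w{\left(g \right)} = \frac{4}{5}$ ($w{\left(g \right)} = \left(-4\right) \left(- \frac{1}{5}\right) = \frac{4}{5}$)
$- 2 \left(l{\left(-2 \right)} + w{\left(4 \right)}\right) = - 2 \left(\left(-2\right)^{2} + \frac{4}{5}\right) = - 2 \left(4 + \frac{4}{5}\right) = \left(-2\right) \frac{24}{5} = - \frac{48}{5}$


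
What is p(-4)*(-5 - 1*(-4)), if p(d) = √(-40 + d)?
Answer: -2*I*√11 ≈ -6.6332*I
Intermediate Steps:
p(-4)*(-5 - 1*(-4)) = √(-40 - 4)*(-5 - 1*(-4)) = √(-44)*(-5 + 4) = (2*I*√11)*(-1) = -2*I*√11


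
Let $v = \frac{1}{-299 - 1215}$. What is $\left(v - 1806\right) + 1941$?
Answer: $\frac{204389}{1514} \approx 135.0$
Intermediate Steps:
$v = - \frac{1}{1514}$ ($v = \frac{1}{-1514} = - \frac{1}{1514} \approx -0.0006605$)
$\left(v - 1806\right) + 1941 = \left(- \frac{1}{1514} - 1806\right) + 1941 = - \frac{2734285}{1514} + 1941 = \frac{204389}{1514}$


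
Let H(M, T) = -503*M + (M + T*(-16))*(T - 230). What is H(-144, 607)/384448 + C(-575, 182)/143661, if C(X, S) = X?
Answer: -32726144105/3451886508 ≈ -9.4807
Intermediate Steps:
H(M, T) = -503*M + (-230 + T)*(M - 16*T) (H(M, T) = -503*M + (M - 16*T)*(-230 + T) = -503*M + (-230 + T)*(M - 16*T))
H(-144, 607)/384448 + C(-575, 182)/143661 = (-733*(-144) - 16*607² + 3680*607 - 144*607)/384448 - 575/143661 = (105552 - 16*368449 + 2233760 - 87408)*(1/384448) - 575*1/143661 = (105552 - 5895184 + 2233760 - 87408)*(1/384448) - 575/143661 = -3643280*1/384448 - 575/143661 = -227705/24028 - 575/143661 = -32726144105/3451886508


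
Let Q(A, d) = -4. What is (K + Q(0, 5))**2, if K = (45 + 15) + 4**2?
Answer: 5184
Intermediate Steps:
K = 76 (K = 60 + 16 = 76)
(K + Q(0, 5))**2 = (76 - 4)**2 = 72**2 = 5184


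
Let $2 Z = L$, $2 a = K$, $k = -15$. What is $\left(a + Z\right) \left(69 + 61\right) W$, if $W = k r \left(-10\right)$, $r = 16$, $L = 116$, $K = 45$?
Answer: $25116000$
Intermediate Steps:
$a = \frac{45}{2}$ ($a = \frac{1}{2} \cdot 45 = \frac{45}{2} \approx 22.5$)
$Z = 58$ ($Z = \frac{1}{2} \cdot 116 = 58$)
$W = 2400$ ($W = \left(-15\right) 16 \left(-10\right) = \left(-240\right) \left(-10\right) = 2400$)
$\left(a + Z\right) \left(69 + 61\right) W = \left(\frac{45}{2} + 58\right) \left(69 + 61\right) 2400 = \frac{161}{2} \cdot 130 \cdot 2400 = 10465 \cdot 2400 = 25116000$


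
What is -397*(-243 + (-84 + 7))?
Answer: 127040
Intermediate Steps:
-397*(-243 + (-84 + 7)) = -397*(-243 - 77) = -397*(-320) = 127040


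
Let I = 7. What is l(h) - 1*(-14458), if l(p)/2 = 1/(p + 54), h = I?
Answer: 881940/61 ≈ 14458.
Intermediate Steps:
h = 7
l(p) = 2/(54 + p) (l(p) = 2/(p + 54) = 2/(54 + p))
l(h) - 1*(-14458) = 2/(54 + 7) - 1*(-14458) = 2/61 + 14458 = 881940/61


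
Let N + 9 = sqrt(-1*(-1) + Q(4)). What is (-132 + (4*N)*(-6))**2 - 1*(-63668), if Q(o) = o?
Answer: 73604 - 4032*sqrt(5) ≈ 64588.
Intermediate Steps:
N = -9 + sqrt(5) (N = -9 + sqrt(-1*(-1) + 4) = -9 + sqrt(1 + 4) = -9 + sqrt(5) ≈ -6.7639)
(-132 + (4*N)*(-6))**2 - 1*(-63668) = (-132 + (4*(-9 + sqrt(5)))*(-6))**2 - 1*(-63668) = (-132 + (-36 + 4*sqrt(5))*(-6))**2 + 63668 = (-132 + (216 - 24*sqrt(5)))**2 + 63668 = (84 - 24*sqrt(5))**2 + 63668 = 63668 + (84 - 24*sqrt(5))**2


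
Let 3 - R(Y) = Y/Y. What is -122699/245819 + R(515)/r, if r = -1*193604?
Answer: -11877754417/23795770838 ≈ -0.49915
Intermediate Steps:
r = -193604
R(Y) = 2 (R(Y) = 3 - Y/Y = 3 - 1*1 = 3 - 1 = 2)
-122699/245819 + R(515)/r = -122699/245819 + 2/(-193604) = -122699*1/245819 + 2*(-1/193604) = -122699/245819 - 1/96802 = -11877754417/23795770838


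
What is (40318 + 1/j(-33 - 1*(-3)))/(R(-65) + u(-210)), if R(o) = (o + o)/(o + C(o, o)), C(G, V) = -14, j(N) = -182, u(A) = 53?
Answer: 579692125/785694 ≈ 737.81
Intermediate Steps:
R(o) = 2*o/(-14 + o) (R(o) = (o + o)/(o - 14) = (2*o)/(-14 + o) = 2*o/(-14 + o))
(40318 + 1/j(-33 - 1*(-3)))/(R(-65) + u(-210)) = (40318 + 1/(-182))/(2*(-65)/(-14 - 65) + 53) = (40318 - 1/182)/(2*(-65)/(-79) + 53) = 7337875/(182*(2*(-65)*(-1/79) + 53)) = 7337875/(182*(130/79 + 53)) = 7337875/(182*(4317/79)) = (7337875/182)*(79/4317) = 579692125/785694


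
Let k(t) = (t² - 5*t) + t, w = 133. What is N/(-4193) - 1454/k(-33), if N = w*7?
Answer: -1033339/731379 ≈ -1.4129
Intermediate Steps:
N = 931 (N = 133*7 = 931)
k(t) = t² - 4*t
N/(-4193) - 1454/k(-33) = 931/(-4193) - 1454*(-1/(33*(-4 - 33))) = 931*(-1/4193) - 1454/((-33*(-37))) = -133/599 - 1454/1221 = -1033339/731379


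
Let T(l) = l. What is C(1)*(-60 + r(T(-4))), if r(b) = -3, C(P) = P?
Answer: -63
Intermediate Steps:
C(1)*(-60 + r(T(-4))) = 1*(-60 - 3) = 1*(-63) = -63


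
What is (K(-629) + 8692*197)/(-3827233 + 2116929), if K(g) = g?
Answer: -1711695/1710304 ≈ -1.0008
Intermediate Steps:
(K(-629) + 8692*197)/(-3827233 + 2116929) = (-629 + 8692*197)/(-3827233 + 2116929) = (-629 + 1712324)/(-1710304) = 1711695*(-1/1710304) = -1711695/1710304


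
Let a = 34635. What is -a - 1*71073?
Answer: -105708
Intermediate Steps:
-a - 1*71073 = -1*34635 - 1*71073 = -34635 - 71073 = -105708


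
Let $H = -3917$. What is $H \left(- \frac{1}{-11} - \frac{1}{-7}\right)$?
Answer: $- \frac{70506}{77} \approx -915.66$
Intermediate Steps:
$H \left(- \frac{1}{-11} - \frac{1}{-7}\right) = - 3917 \left(- \frac{1}{-11} - \frac{1}{-7}\right) = - 3917 \left(\left(-1\right) \left(- \frac{1}{11}\right) - - \frac{1}{7}\right) = - 3917 \left(\frac{1}{11} + \frac{1}{7}\right) = \left(-3917\right) \frac{18}{77} = - \frac{70506}{77}$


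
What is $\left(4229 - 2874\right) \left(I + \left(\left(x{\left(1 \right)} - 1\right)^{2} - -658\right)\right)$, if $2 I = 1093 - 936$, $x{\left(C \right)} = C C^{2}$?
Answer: $\frac{1995915}{2} \approx 9.9796 \cdot 10^{5}$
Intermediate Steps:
$x{\left(C \right)} = C^{3}$
$I = \frac{157}{2}$ ($I = \frac{1093 - 936}{2} = \frac{1}{2} \cdot 157 = \frac{157}{2} \approx 78.5$)
$\left(4229 - 2874\right) \left(I + \left(\left(x{\left(1 \right)} - 1\right)^{2} - -658\right)\right) = \left(4229 - 2874\right) \left(\frac{157}{2} + \left(\left(1^{3} - 1\right)^{2} - -658\right)\right) = 1355 \left(\frac{157}{2} + \left(\left(1 - 1\right)^{2} + 658\right)\right) = 1355 \left(\frac{157}{2} + \left(0^{2} + 658\right)\right) = 1355 \left(\frac{157}{2} + \left(0 + 658\right)\right) = 1355 \left(\frac{157}{2} + 658\right) = 1355 \cdot \frac{1473}{2} = \frac{1995915}{2}$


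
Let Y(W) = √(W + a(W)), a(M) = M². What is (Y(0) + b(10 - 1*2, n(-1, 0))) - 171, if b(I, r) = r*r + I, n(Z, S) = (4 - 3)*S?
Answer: -163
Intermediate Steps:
n(Z, S) = S (n(Z, S) = 1*S = S)
b(I, r) = I + r² (b(I, r) = r² + I = I + r²)
Y(W) = √(W + W²)
(Y(0) + b(10 - 1*2, n(-1, 0))) - 171 = (√(0*(1 + 0)) + ((10 - 1*2) + 0²)) - 171 = (√(0*1) + ((10 - 2) + 0)) - 171 = (√0 + (8 + 0)) - 171 = (0 + 8) - 171 = 8 - 171 = -163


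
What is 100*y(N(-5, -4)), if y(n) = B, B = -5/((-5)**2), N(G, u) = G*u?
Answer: -20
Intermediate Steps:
B = -1/5 (B = -5/25 = -5*1/25 = -1/5 ≈ -0.20000)
y(n) = -1/5
100*y(N(-5, -4)) = 100*(-1/5) = -20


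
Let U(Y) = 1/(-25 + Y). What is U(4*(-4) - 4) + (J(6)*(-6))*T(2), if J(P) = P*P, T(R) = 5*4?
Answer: -194401/45 ≈ -4320.0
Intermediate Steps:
T(R) = 20
J(P) = P**2
U(4*(-4) - 4) + (J(6)*(-6))*T(2) = 1/(-25 + (4*(-4) - 4)) + (6**2*(-6))*20 = 1/(-25 + (-16 - 4)) + (36*(-6))*20 = 1/(-25 - 20) - 216*20 = 1/(-45) - 4320 = -1/45 - 4320 = -194401/45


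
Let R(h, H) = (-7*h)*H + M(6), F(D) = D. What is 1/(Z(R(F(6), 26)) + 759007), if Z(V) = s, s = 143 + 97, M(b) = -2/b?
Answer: 1/759247 ≈ 1.3171e-6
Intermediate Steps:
s = 240
R(h, H) = -⅓ - 7*H*h (R(h, H) = (-7*h)*H - 2/6 = -7*H*h - 2*⅙ = -7*H*h - ⅓ = -⅓ - 7*H*h)
Z(V) = 240
1/(Z(R(F(6), 26)) + 759007) = 1/(240 + 759007) = 1/759247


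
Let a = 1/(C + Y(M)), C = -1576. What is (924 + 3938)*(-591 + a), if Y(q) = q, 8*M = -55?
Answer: -36386434942/12663 ≈ -2.8734e+6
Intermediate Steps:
M = -55/8 (M = (1/8)*(-55) = -55/8 ≈ -6.8750)
a = -8/12663 (a = 1/(-1576 - 55/8) = 1/(-12663/8) = -8/12663 ≈ -0.00063176)
(924 + 3938)*(-591 + a) = (924 + 3938)*(-591 - 8/12663) = 4862*(-7483841/12663) = -36386434942/12663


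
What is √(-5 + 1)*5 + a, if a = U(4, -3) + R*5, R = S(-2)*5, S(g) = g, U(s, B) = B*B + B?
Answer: -44 + 10*I ≈ -44.0 + 10.0*I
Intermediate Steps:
U(s, B) = B + B² (U(s, B) = B² + B = B + B²)
R = -10 (R = -2*5 = -10)
a = -44 (a = -3*(1 - 3) - 10*5 = -3*(-2) - 50 = 6 - 50 = -44)
√(-5 + 1)*5 + a = √(-5 + 1)*5 - 44 = √(-4)*5 - 44 = (2*I)*5 - 44 = 10*I - 44 = -44 + 10*I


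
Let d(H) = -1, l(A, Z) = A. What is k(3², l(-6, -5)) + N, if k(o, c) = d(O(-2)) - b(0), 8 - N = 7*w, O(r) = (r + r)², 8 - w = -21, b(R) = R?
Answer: -196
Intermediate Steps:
w = 29 (w = 8 - 1*(-21) = 8 + 21 = 29)
O(r) = 4*r² (O(r) = (2*r)² = 4*r²)
N = -195 (N = 8 - 7*29 = 8 - 1*203 = 8 - 203 = -195)
k(o, c) = -1 (k(o, c) = -1 - 1*0 = -1 + 0 = -1)
k(3², l(-6, -5)) + N = -1 - 195 = -196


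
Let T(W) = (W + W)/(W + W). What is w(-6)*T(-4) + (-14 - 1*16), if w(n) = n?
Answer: -36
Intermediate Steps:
T(W) = 1 (T(W) = (2*W)/((2*W)) = (2*W)*(1/(2*W)) = 1)
w(-6)*T(-4) + (-14 - 1*16) = -6*1 + (-14 - 1*16) = -6 + (-14 - 16) = -6 - 30 = -36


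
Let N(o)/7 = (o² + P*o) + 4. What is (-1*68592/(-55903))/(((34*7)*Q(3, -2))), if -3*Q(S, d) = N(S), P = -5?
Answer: 51444/46567199 ≈ 0.0011047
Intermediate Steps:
N(o) = 28 - 35*o + 7*o² (N(o) = 7*((o² - 5*o) + 4) = 7*(4 + o² - 5*o) = 28 - 35*o + 7*o²)
Q(S, d) = -28/3 - 7*S²/3 + 35*S/3 (Q(S, d) = -(28 - 35*S + 7*S²)/3 = -28/3 - 7*S²/3 + 35*S/3)
(-1*68592/(-55903))/(((34*7)*Q(3, -2))) = (-1*68592/(-55903))/(((34*7)*(-28/3 - 7/3*3² + (35/3)*3))) = (-68592*(-1/55903))/((238*(-28/3 - 7/3*9 + 35))) = 68592/(55903*((238*(-28/3 - 21 + 35)))) = 68592/(55903*((238*(14/3)))) = 68592/(55903*(3332/3)) = (68592/55903)*(3/3332) = 51444/46567199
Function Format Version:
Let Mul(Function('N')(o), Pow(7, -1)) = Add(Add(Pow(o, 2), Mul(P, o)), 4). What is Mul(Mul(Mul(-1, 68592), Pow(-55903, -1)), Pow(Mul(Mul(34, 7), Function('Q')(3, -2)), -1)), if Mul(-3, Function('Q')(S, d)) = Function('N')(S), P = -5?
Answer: Rational(51444, 46567199) ≈ 0.0011047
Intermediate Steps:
Function('N')(o) = Add(28, Mul(-35, o), Mul(7, Pow(o, 2))) (Function('N')(o) = Mul(7, Add(Add(Pow(o, 2), Mul(-5, o)), 4)) = Mul(7, Add(4, Pow(o, 2), Mul(-5, o))) = Add(28, Mul(-35, o), Mul(7, Pow(o, 2))))
Function('Q')(S, d) = Add(Rational(-28, 3), Mul(Rational(-7, 3), Pow(S, 2)), Mul(Rational(35, 3), S)) (Function('Q')(S, d) = Mul(Rational(-1, 3), Add(28, Mul(-35, S), Mul(7, Pow(S, 2)))) = Add(Rational(-28, 3), Mul(Rational(-7, 3), Pow(S, 2)), Mul(Rational(35, 3), S)))
Mul(Mul(Mul(-1, 68592), Pow(-55903, -1)), Pow(Mul(Mul(34, 7), Function('Q')(3, -2)), -1)) = Mul(Mul(Mul(-1, 68592), Pow(-55903, -1)), Pow(Mul(Mul(34, 7), Add(Rational(-28, 3), Mul(Rational(-7, 3), Pow(3, 2)), Mul(Rational(35, 3), 3))), -1)) = Mul(Mul(-68592, Rational(-1, 55903)), Pow(Mul(238, Add(Rational(-28, 3), Mul(Rational(-7, 3), 9), 35)), -1)) = Mul(Rational(68592, 55903), Pow(Mul(238, Add(Rational(-28, 3), -21, 35)), -1)) = Mul(Rational(68592, 55903), Pow(Mul(238, Rational(14, 3)), -1)) = Mul(Rational(68592, 55903), Pow(Rational(3332, 3), -1)) = Mul(Rational(68592, 55903), Rational(3, 3332)) = Rational(51444, 46567199)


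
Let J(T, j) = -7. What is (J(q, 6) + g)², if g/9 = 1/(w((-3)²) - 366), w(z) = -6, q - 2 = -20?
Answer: 758641/15376 ≈ 49.339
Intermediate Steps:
q = -18 (q = 2 - 20 = -18)
g = -3/124 (g = 9/(-6 - 366) = 9/(-372) = 9*(-1/372) = -3/124 ≈ -0.024194)
(J(q, 6) + g)² = (-7 - 3/124)² = (-871/124)² = 758641/15376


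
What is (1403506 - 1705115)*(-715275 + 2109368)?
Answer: -420470995637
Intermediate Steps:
(1403506 - 1705115)*(-715275 + 2109368) = -301609*1394093 = -420470995637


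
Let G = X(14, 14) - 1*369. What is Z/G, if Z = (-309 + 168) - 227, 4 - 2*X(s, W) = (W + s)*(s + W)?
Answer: 16/33 ≈ 0.48485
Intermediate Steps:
X(s, W) = 2 - (W + s)²/2 (X(s, W) = 2 - (W + s)*(s + W)/2 = 2 - (W + s)*(W + s)/2 = 2 - (W + s)²/2)
Z = -368 (Z = -141 - 227 = -368)
G = -759 (G = (2 - (14 + 14)²/2) - 1*369 = (2 - ½*28²) - 369 = (2 - ½*784) - 369 = (2 - 392) - 369 = -390 - 369 = -759)
Z/G = -368/(-759) = -368*(-1/759) = 16/33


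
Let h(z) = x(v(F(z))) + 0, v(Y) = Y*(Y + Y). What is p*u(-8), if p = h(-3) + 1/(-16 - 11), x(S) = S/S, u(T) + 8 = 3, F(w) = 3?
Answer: -130/27 ≈ -4.8148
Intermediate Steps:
v(Y) = 2*Y² (v(Y) = Y*(2*Y) = 2*Y²)
u(T) = -5 (u(T) = -8 + 3 = -5)
x(S) = 1
h(z) = 1 (h(z) = 1 + 0 = 1)
p = 26/27 (p = 1 + 1/(-16 - 11) = 1 + 1/(-27) = 1 - 1/27 = 26/27 ≈ 0.96296)
p*u(-8) = (26/27)*(-5) = -130/27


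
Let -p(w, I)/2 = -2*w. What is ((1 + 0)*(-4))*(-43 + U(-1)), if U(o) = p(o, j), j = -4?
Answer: 188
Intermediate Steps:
p(w, I) = 4*w (p(w, I) = -(-4)*w = 4*w)
U(o) = 4*o
((1 + 0)*(-4))*(-43 + U(-1)) = ((1 + 0)*(-4))*(-43 + 4*(-1)) = (1*(-4))*(-43 - 4) = -4*(-47) = 188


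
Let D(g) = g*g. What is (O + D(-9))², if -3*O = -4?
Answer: 61009/9 ≈ 6778.8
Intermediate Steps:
D(g) = g²
O = 4/3 (O = -⅓*(-4) = 4/3 ≈ 1.3333)
(O + D(-9))² = (4/3 + (-9)²)² = (4/3 + 81)² = (247/3)² = 61009/9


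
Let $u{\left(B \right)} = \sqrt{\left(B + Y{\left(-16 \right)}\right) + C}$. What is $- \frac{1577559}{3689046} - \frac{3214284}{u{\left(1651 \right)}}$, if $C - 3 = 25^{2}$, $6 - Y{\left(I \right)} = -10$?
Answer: $- \frac{525853}{1229682} - \frac{1071428 \sqrt{255}}{255} \approx -67096.0$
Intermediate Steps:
$Y{\left(I \right)} = 16$ ($Y{\left(I \right)} = 6 - -10 = 6 + 10 = 16$)
$C = 628$ ($C = 3 + 25^{2} = 3 + 625 = 628$)
$u{\left(B \right)} = \sqrt{644 + B}$ ($u{\left(B \right)} = \sqrt{\left(B + 16\right) + 628} = \sqrt{\left(16 + B\right) + 628} = \sqrt{644 + B}$)
$- \frac{1577559}{3689046} - \frac{3214284}{u{\left(1651 \right)}} = - \frac{1577559}{3689046} - \frac{3214284}{\sqrt{644 + 1651}} = \left(-1577559\right) \frac{1}{3689046} - \frac{3214284}{\sqrt{2295}} = - \frac{525853}{1229682} - \frac{3214284}{3 \sqrt{255}} = - \frac{525853}{1229682} - 3214284 \frac{\sqrt{255}}{765} = - \frac{525853}{1229682} - \frac{1071428 \sqrt{255}}{255}$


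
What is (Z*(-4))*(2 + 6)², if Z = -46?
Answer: 11776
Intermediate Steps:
(Z*(-4))*(2 + 6)² = (-46*(-4))*(2 + 6)² = 184*8² = 184*64 = 11776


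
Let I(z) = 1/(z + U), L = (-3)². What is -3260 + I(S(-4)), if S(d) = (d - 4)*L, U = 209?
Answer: -446619/137 ≈ -3260.0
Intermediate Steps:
L = 9
S(d) = -36 + 9*d (S(d) = (d - 4)*9 = (-4 + d)*9 = -36 + 9*d)
I(z) = 1/(209 + z) (I(z) = 1/(z + 209) = 1/(209 + z))
-3260 + I(S(-4)) = -3260 + 1/(209 + (-36 + 9*(-4))) = -3260 + 1/(209 + (-36 - 36)) = -3260 + 1/(209 - 72) = -3260 + 1/137 = -446619/137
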